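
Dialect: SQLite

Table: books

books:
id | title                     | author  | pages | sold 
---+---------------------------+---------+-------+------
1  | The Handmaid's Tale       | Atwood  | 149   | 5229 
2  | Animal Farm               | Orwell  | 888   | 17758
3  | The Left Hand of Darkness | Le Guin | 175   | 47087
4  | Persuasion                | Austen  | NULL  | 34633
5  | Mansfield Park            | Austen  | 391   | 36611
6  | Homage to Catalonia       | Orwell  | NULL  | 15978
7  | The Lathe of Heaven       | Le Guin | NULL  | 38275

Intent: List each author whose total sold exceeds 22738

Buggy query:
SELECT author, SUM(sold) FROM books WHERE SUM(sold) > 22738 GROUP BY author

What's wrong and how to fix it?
Bug: Aggregate functions cannot appear in a WHERE clause

Fix: Use HAVING (which filters groups after aggregation) instead of WHERE

Corrected query:
SELECT author, SUM(sold) FROM books GROUP BY author HAVING SUM(sold) > 22738

Result:
author  | SUM(sold)
--------+----------
Austen  | 71244    
Le Guin | 85362    
Orwell  | 33736    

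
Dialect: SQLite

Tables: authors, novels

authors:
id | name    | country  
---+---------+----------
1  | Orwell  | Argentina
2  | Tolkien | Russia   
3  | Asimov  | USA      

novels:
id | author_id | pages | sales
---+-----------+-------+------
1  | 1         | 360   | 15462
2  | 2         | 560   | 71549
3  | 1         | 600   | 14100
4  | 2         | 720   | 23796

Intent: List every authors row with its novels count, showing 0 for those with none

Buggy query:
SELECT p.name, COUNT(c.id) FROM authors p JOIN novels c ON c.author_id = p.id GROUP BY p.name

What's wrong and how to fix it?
Bug: INNER JOIN drops authors rows that have no matching novels rows

Fix: Use LEFT JOIN so parents without children still appear (COUNT(c.id) gives 0)

Corrected query:
SELECT p.name, COUNT(c.id) FROM authors p LEFT JOIN novels c ON c.author_id = p.id GROUP BY p.name

Result:
name    | COUNT(c.id)
--------+------------
Asimov  | 0          
Orwell  | 2          
Tolkien | 2          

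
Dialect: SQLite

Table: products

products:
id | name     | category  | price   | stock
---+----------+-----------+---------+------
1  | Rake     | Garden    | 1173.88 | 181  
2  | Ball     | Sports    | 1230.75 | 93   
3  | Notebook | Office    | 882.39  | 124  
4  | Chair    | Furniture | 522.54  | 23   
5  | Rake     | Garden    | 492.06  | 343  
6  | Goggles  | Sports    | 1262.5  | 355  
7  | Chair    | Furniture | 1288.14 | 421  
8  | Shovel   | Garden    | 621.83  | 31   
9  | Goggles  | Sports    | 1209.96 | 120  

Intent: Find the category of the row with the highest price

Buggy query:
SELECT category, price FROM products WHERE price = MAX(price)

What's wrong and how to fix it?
Bug: WHERE is evaluated per row; an aggregate over the whole table isn't defined there

Fix: Wrap MAX in a scalar subquery so WHERE compares against a single value

Corrected query:
SELECT category, price FROM products WHERE price = (SELECT MAX(price) FROM products)

Result:
category  | price  
----------+--------
Furniture | 1288.14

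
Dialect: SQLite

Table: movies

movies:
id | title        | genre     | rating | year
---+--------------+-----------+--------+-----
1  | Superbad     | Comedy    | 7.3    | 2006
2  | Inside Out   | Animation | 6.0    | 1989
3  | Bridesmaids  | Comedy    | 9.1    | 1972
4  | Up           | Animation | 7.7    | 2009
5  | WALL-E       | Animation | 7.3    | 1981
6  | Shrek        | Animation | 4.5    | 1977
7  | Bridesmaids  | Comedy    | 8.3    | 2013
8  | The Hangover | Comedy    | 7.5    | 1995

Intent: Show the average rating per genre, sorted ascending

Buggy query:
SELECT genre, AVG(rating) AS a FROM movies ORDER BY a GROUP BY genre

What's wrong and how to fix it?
Bug: GROUP BY must precede ORDER BY

Fix: Move ORDER BY to the end, after GROUP BY

Corrected query:
SELECT genre, AVG(rating) AS a FROM movies GROUP BY genre ORDER BY a

Result:
genre     | a    
----------+------
Animation | 6.375
Comedy    | 8.05 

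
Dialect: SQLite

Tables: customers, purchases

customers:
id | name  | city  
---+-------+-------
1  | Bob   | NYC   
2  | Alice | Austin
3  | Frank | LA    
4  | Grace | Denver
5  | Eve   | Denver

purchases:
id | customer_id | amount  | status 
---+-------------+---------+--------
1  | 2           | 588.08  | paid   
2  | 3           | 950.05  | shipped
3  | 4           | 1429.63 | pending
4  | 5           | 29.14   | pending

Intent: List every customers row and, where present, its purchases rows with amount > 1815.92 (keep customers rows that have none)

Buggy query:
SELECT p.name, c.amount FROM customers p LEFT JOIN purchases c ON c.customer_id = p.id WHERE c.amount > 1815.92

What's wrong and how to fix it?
Bug: A WHERE condition on the right-hand table after LEFT JOIN drops unmatched parents

Fix: Move the right-table condition into the ON clause so unmatched parents are kept

Corrected query:
SELECT p.name, c.amount FROM customers p LEFT JOIN purchases c ON c.customer_id = p.id AND c.amount > 1815.92

Result:
name  | amount
------+-------
Bob   | NULL  
Alice | NULL  
Frank | NULL  
Grace | NULL  
Eve   | NULL  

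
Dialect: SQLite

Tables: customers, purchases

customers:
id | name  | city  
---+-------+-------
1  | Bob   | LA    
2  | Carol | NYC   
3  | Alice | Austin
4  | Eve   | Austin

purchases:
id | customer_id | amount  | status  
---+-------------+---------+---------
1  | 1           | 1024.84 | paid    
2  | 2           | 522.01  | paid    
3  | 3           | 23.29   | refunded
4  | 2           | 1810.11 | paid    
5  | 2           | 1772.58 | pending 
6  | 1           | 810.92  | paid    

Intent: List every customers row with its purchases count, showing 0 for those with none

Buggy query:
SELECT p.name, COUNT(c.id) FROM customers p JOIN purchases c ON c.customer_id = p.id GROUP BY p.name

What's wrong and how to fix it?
Bug: An inner join excludes parents with zero children

Fix: Use LEFT JOIN so parents without children still appear (COUNT(c.id) gives 0)

Corrected query:
SELECT p.name, COUNT(c.id) FROM customers p LEFT JOIN purchases c ON c.customer_id = p.id GROUP BY p.name

Result:
name  | COUNT(c.id)
------+------------
Alice | 1          
Bob   | 2          
Carol | 3          
Eve   | 0          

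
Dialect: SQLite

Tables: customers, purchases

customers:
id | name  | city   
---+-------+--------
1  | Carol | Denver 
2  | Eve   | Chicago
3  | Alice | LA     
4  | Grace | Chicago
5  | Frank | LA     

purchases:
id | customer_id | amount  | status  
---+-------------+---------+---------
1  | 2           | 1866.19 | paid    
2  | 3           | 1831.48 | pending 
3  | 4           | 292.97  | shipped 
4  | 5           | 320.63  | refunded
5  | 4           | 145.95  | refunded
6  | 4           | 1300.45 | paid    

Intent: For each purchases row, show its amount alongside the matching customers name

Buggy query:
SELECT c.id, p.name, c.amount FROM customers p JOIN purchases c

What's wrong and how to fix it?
Bug: Missing join condition: each purchases row is matched to all customers rows instead of just its own

Fix: Add ON c.customer_id = p.id to the JOIN

Corrected query:
SELECT c.id, p.name, c.amount FROM customers p JOIN purchases c ON c.customer_id = p.id

Result:
id | name  | amount 
---+-------+--------
1  | Eve   | 1866.19
2  | Alice | 1831.48
3  | Grace | 292.97 
4  | Frank | 320.63 
5  | Grace | 145.95 
6  | Grace | 1300.45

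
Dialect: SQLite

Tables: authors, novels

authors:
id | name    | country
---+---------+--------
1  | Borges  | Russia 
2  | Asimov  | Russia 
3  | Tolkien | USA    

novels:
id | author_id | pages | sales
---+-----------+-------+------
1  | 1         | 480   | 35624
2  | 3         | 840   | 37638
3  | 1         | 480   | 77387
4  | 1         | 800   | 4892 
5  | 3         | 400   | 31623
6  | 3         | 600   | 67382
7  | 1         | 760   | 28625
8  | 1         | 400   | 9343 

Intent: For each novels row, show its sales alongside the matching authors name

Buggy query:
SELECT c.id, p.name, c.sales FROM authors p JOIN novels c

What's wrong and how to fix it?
Bug: Missing join condition: each novels row is matched to all authors rows instead of just its own

Fix: Add ON c.author_id = p.id to the JOIN

Corrected query:
SELECT c.id, p.name, c.sales FROM authors p JOIN novels c ON c.author_id = p.id

Result:
id | name    | sales
---+---------+------
1  | Borges  | 35624
2  | Tolkien | 37638
3  | Borges  | 77387
4  | Borges  | 4892 
5  | Tolkien | 31623
6  | Tolkien | 67382
7  | Borges  | 28625
8  | Borges  | 9343 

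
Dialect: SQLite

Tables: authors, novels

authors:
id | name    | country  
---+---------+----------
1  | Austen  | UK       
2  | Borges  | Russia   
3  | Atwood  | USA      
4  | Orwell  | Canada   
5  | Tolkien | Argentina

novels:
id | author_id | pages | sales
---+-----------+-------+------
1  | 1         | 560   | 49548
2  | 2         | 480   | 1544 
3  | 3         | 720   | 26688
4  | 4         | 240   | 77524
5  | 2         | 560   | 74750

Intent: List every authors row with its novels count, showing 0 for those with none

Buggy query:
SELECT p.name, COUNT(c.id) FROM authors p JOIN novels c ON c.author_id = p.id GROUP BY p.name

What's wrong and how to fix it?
Bug: INNER JOIN drops authors rows that have no matching novels rows

Fix: Switch to LEFT JOIN to retain unmatched parent rows

Corrected query:
SELECT p.name, COUNT(c.id) FROM authors p LEFT JOIN novels c ON c.author_id = p.id GROUP BY p.name

Result:
name    | COUNT(c.id)
--------+------------
Atwood  | 1          
Austen  | 1          
Borges  | 2          
Orwell  | 1          
Tolkien | 0          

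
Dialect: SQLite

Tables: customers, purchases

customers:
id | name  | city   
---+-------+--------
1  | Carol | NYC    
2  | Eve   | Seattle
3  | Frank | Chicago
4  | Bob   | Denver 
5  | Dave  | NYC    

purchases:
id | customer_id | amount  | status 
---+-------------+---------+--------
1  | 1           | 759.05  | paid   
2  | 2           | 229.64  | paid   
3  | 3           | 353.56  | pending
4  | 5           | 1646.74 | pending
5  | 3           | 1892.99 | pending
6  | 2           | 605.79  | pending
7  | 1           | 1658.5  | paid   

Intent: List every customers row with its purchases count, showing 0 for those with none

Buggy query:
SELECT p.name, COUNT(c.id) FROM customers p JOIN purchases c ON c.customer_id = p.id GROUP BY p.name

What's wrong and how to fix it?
Bug: An inner join excludes parents with zero children

Fix: Use LEFT JOIN so parents without children still appear (COUNT(c.id) gives 0)

Corrected query:
SELECT p.name, COUNT(c.id) FROM customers p LEFT JOIN purchases c ON c.customer_id = p.id GROUP BY p.name

Result:
name  | COUNT(c.id)
------+------------
Bob   | 0          
Carol | 2          
Dave  | 1          
Eve   | 2          
Frank | 2          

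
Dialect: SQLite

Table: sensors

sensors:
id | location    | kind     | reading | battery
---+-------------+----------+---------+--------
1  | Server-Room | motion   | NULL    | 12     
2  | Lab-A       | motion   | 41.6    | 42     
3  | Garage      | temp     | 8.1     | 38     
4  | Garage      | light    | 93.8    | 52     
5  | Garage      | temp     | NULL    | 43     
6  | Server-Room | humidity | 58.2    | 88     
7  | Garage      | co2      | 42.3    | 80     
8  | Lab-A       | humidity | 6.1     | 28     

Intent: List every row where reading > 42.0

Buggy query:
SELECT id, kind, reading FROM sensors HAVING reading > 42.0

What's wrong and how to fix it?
Bug: This is a non-aggregate query (no GROUP BY, no aggregates), so in SQLite the HAVING clause is invalid here; a row-level condition belongs in WHERE

Fix: Use WHERE for row-level filtering

Corrected query:
SELECT id, kind, reading FROM sensors WHERE reading > 42.0

Result:
id | kind     | reading
---+----------+--------
4  | light    | 93.8   
6  | humidity | 58.2   
7  | co2      | 42.3   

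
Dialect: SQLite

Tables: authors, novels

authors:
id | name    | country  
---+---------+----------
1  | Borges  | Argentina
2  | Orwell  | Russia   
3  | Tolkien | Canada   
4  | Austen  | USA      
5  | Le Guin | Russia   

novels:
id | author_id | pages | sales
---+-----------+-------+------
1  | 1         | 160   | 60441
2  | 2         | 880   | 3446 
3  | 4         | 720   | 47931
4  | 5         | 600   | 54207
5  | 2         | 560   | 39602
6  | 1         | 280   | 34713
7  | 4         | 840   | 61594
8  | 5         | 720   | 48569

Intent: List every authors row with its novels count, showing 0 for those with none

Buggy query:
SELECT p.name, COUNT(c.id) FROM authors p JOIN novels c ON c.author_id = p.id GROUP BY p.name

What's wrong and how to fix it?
Bug: An inner join excludes parents with zero children

Fix: Use LEFT JOIN so parents without children still appear (COUNT(c.id) gives 0)

Corrected query:
SELECT p.name, COUNT(c.id) FROM authors p LEFT JOIN novels c ON c.author_id = p.id GROUP BY p.name

Result:
name    | COUNT(c.id)
--------+------------
Austen  | 2          
Borges  | 2          
Le Guin | 2          
Orwell  | 2          
Tolkien | 0          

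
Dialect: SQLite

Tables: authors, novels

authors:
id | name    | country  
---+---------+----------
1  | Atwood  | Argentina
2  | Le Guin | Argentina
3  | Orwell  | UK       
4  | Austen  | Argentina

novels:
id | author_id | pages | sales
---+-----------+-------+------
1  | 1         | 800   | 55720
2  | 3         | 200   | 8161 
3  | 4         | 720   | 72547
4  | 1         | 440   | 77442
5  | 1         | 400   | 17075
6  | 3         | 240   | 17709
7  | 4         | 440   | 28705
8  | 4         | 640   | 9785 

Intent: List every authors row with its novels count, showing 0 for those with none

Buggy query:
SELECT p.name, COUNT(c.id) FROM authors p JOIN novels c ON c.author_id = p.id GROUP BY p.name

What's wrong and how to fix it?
Bug: An inner join excludes parents with zero children

Fix: Use LEFT JOIN so parents without children still appear (COUNT(c.id) gives 0)

Corrected query:
SELECT p.name, COUNT(c.id) FROM authors p LEFT JOIN novels c ON c.author_id = p.id GROUP BY p.name

Result:
name    | COUNT(c.id)
--------+------------
Atwood  | 3          
Austen  | 3          
Le Guin | 0          
Orwell  | 2          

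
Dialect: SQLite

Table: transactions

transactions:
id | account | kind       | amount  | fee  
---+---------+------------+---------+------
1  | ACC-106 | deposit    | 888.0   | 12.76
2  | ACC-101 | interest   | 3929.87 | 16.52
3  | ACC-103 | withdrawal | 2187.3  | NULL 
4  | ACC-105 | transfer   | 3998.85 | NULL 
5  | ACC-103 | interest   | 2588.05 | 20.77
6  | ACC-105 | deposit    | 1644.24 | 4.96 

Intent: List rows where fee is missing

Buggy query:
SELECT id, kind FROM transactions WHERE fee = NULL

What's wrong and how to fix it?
Bug: '= NULL' is always unknown in SQL three-valued logic, so no rows match

Fix: Use IS NULL to test for NULL

Corrected query:
SELECT id, kind FROM transactions WHERE fee IS NULL

Result:
id | kind      
---+-----------
3  | withdrawal
4  | transfer  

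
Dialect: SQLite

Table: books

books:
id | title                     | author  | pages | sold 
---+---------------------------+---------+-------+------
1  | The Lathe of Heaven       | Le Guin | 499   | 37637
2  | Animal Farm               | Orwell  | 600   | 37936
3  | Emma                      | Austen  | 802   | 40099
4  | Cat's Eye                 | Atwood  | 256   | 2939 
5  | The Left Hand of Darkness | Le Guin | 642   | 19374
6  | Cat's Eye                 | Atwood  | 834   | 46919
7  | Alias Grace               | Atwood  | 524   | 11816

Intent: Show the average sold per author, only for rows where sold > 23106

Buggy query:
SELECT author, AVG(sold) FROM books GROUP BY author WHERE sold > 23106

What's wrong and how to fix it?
Bug: Row-level WHERE must come before GROUP BY in the clause order

Fix: Move the WHERE clause before GROUP BY

Corrected query:
SELECT author, AVG(sold) FROM books WHERE sold > 23106 GROUP BY author

Result:
author  | AVG(sold)
--------+----------
Atwood  | 46919    
Austen  | 40099    
Le Guin | 37637    
Orwell  | 37936    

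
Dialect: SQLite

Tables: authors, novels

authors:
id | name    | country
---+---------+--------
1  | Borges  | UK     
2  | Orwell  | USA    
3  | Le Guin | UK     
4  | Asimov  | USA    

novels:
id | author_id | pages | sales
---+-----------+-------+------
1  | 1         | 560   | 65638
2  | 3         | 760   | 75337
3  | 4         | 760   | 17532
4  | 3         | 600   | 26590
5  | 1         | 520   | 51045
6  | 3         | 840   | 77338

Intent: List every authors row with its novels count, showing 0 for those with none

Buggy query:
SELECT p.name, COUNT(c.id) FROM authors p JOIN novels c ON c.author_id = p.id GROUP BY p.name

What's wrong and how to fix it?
Bug: An inner join excludes parents with zero children

Fix: Use LEFT JOIN so parents without children still appear (COUNT(c.id) gives 0)

Corrected query:
SELECT p.name, COUNT(c.id) FROM authors p LEFT JOIN novels c ON c.author_id = p.id GROUP BY p.name

Result:
name    | COUNT(c.id)
--------+------------
Asimov  | 1          
Borges  | 2          
Le Guin | 3          
Orwell  | 0          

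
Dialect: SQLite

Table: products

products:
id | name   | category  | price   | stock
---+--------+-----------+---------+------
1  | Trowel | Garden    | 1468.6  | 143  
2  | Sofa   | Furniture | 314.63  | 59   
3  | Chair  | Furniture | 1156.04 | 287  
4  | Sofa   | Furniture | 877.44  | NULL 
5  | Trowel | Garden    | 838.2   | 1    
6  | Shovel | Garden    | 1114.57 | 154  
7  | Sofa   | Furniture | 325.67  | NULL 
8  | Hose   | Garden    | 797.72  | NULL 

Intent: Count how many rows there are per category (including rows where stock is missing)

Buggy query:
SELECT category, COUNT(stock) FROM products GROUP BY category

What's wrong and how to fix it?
Bug: COUNT(column) counts non-NULL values only; rows with NULL stock aren't counted

Fix: Use COUNT(*) to count all rows regardless of NULL

Corrected query:
SELECT category, COUNT(*) FROM products GROUP BY category

Result:
category  | COUNT(*)
----------+---------
Furniture | 4       
Garden    | 4       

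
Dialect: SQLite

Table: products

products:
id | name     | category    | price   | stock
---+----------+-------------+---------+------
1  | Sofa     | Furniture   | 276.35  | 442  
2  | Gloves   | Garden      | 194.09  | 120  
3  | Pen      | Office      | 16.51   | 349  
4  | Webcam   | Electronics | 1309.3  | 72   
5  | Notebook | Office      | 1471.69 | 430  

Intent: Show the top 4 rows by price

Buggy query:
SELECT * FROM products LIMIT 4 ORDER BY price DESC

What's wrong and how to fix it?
Bug: ORDER BY cannot follow LIMIT; LIMIT is the final clause

Fix: Sort with ORDER BY, then apply LIMIT

Corrected query:
SELECT * FROM products ORDER BY price DESC LIMIT 4

Result:
id | name     | category    | price   | stock
---+----------+-------------+---------+------
5  | Notebook | Office      | 1471.69 | 430  
4  | Webcam   | Electronics | 1309.3  | 72   
1  | Sofa     | Furniture   | 276.35  | 442  
2  | Gloves   | Garden      | 194.09  | 120  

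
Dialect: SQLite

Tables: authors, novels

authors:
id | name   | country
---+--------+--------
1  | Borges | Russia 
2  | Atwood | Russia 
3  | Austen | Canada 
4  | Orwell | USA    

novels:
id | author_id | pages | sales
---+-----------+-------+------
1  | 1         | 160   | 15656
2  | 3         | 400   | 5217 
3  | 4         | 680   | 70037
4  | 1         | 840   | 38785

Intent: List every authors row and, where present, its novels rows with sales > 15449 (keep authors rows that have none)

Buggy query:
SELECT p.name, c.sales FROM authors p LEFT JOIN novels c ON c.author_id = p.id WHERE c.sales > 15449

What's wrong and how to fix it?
Bug: A WHERE condition on the right-hand table after LEFT JOIN drops unmatched parents

Fix: Put 'c.sales > 15449' in the JOIN's ON clause instead of WHERE

Corrected query:
SELECT p.name, c.sales FROM authors p LEFT JOIN novels c ON c.author_id = p.id AND c.sales > 15449

Result:
name   | sales
-------+------
Borges | 15656
Borges | 38785
Atwood | NULL 
Austen | NULL 
Orwell | 70037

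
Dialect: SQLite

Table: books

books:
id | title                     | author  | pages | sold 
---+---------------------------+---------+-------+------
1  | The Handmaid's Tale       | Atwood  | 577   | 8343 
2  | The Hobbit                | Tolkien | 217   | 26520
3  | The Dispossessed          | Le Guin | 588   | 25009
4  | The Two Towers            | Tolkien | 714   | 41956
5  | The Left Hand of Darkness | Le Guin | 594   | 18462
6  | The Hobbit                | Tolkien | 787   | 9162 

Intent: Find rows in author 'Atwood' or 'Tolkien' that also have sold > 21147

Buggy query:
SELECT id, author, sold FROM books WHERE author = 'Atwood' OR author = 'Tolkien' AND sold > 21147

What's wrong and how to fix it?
Bug: AND binds tighter than OR, so this parses as author = 'Atwood' OR (author = 'Tolkien' AND sold > 21147)

Fix: Add parentheses around the OR so the AND applies to both alternatives

Corrected query:
SELECT id, author, sold FROM books WHERE (author = 'Atwood' OR author = 'Tolkien') AND sold > 21147

Result:
id | author  | sold 
---+---------+------
2  | Tolkien | 26520
4  | Tolkien | 41956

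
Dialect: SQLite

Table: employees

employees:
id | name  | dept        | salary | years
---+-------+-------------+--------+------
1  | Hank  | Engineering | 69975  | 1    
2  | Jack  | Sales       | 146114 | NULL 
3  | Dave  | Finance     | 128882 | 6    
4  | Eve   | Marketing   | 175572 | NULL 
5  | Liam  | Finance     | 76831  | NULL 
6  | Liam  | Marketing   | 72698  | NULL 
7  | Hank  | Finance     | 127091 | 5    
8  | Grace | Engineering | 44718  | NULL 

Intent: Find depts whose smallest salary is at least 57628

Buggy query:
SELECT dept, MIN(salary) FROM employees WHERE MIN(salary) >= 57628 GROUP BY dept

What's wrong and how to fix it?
Bug: Aggregates like MIN are computed per group after WHERE runs

Fix: Use HAVING for the per-group MIN condition

Corrected query:
SELECT dept, MIN(salary) FROM employees GROUP BY dept HAVING MIN(salary) >= 57628

Result:
dept      | MIN(salary)
----------+------------
Finance   | 76831      
Marketing | 72698      
Sales     | 146114     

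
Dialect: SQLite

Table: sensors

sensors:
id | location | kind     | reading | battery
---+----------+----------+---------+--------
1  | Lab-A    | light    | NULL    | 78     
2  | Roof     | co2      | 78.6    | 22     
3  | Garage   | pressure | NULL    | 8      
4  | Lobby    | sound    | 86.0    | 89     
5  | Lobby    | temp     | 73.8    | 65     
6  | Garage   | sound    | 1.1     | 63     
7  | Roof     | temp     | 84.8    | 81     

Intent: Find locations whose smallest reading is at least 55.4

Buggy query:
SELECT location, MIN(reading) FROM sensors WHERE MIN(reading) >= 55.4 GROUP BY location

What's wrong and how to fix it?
Bug: MIN() in WHERE is a misuse of aggregate

Fix: Use HAVING for the per-group MIN condition

Corrected query:
SELECT location, MIN(reading) FROM sensors GROUP BY location HAVING MIN(reading) >= 55.4

Result:
location | MIN(reading)
---------+-------------
Lobby    | 73.8        
Roof     | 78.6        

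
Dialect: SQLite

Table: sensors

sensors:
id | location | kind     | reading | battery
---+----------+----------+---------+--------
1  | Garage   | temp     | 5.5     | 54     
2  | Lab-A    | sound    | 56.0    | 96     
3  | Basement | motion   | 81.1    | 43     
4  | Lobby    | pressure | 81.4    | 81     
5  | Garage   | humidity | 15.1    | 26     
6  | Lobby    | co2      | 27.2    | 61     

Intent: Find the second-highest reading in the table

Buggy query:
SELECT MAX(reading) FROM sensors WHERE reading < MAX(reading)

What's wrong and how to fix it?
Bug: The inner MAX is an aggregate inside WHERE, which is not allowed

Fix: Compute the overall MAX in a subquery, then take MAX of rows below it

Corrected query:
SELECT MAX(reading) FROM sensors WHERE reading < (SELECT MAX(reading) FROM sensors)

Result:
MAX(reading)
------------
81.1        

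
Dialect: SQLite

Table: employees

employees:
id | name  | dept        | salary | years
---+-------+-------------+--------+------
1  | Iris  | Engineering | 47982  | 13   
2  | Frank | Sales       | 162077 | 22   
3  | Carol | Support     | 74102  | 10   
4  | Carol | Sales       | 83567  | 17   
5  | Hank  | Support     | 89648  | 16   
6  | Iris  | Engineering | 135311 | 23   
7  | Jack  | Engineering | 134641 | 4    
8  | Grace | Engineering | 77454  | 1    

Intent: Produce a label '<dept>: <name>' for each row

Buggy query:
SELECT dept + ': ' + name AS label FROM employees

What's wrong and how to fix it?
Bug: '+' is numeric addition; on text columns SQLite converts them to 0 instead of concatenating

Fix: Use the || operator for string concatenation

Corrected query:
SELECT dept || ': ' || name AS label FROM employees

Result:
label             
------------------
Engineering: Iris 
Sales: Frank      
Support: Carol    
Sales: Carol      
Support: Hank     
Engineering: Iris 
Engineering: Jack 
Engineering: Grace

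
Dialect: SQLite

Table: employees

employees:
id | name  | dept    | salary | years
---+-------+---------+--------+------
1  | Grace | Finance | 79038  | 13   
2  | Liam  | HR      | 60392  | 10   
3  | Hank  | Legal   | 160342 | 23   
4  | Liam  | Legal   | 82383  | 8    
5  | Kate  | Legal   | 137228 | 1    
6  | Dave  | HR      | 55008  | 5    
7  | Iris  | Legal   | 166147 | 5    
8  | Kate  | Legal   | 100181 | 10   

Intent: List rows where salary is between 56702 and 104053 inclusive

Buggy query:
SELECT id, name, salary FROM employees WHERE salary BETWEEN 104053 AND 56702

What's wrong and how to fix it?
Bug: BETWEEN expects the lower bound first; with 104053 AND 56702 the range is empty

Fix: Write BETWEEN 56702 AND 104053

Corrected query:
SELECT id, name, salary FROM employees WHERE salary BETWEEN 56702 AND 104053

Result:
id | name  | salary
---+-------+-------
1  | Grace | 79038 
2  | Liam  | 60392 
4  | Liam  | 82383 
8  | Kate  | 100181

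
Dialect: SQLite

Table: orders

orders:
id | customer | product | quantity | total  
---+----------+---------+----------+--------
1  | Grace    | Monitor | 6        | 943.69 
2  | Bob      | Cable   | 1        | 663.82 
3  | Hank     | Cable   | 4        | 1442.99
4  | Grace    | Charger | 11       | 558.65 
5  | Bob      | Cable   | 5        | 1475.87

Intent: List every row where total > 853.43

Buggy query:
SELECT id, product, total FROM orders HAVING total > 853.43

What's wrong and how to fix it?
Bug: This is a non-aggregate query (no GROUP BY, no aggregates), so in SQLite the HAVING clause is invalid here; a row-level condition belongs in WHERE

Fix: Use WHERE for row-level filtering

Corrected query:
SELECT id, product, total FROM orders WHERE total > 853.43

Result:
id | product | total  
---+---------+--------
1  | Monitor | 943.69 
3  | Cable   | 1442.99
5  | Cable   | 1475.87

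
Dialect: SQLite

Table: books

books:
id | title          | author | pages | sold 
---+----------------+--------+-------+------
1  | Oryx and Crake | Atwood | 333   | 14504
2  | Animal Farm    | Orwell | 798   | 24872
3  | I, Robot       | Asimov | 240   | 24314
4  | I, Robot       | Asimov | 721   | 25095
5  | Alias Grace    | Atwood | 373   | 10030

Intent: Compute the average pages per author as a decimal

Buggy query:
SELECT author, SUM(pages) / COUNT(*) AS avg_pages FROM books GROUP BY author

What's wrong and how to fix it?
Bug: SUM(pages) and COUNT(*) are both integers; the division truncates the fractional part

Fix: Multiply by 1.0 (or CAST to REAL) to force floating-point division

Corrected query:
SELECT author, SUM(pages) * 1.0 / COUNT(*) AS avg_pages FROM books GROUP BY author

Result:
author | avg_pages
-------+----------
Asimov | 480.5    
Atwood | 353      
Orwell | 798      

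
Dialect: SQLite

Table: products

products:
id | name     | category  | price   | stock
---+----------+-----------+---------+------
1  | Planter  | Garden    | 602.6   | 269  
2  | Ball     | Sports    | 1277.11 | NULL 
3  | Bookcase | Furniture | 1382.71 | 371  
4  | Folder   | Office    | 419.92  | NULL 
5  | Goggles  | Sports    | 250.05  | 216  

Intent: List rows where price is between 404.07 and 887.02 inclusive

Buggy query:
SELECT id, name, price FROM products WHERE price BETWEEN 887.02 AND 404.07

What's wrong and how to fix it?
Bug: The bounds are reversed; BETWEEN a AND b requires a <= b to match anything

Fix: Write BETWEEN 404.07 AND 887.02

Corrected query:
SELECT id, name, price FROM products WHERE price BETWEEN 404.07 AND 887.02

Result:
id | name    | price 
---+---------+-------
1  | Planter | 602.6 
4  | Folder  | 419.92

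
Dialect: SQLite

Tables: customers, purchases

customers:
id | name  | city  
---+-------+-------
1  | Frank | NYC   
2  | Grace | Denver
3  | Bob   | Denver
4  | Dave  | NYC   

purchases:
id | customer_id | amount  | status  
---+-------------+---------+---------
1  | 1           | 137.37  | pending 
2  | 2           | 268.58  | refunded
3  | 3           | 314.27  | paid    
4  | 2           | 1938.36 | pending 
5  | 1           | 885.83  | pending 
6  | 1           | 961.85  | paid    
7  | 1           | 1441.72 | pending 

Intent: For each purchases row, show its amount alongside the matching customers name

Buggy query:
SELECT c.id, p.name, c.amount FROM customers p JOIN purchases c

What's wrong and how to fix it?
Bug: JOIN with no ON clause produces a cartesian product; every purchases row pairs with every customers row

Fix: Specify the join condition linking the foreign key to the parent id

Corrected query:
SELECT c.id, p.name, c.amount FROM customers p JOIN purchases c ON c.customer_id = p.id

Result:
id | name  | amount 
---+-------+--------
1  | Frank | 137.37 
2  | Grace | 268.58 
3  | Bob   | 314.27 
4  | Grace | 1938.36
5  | Frank | 885.83 
6  | Frank | 961.85 
7  | Frank | 1441.72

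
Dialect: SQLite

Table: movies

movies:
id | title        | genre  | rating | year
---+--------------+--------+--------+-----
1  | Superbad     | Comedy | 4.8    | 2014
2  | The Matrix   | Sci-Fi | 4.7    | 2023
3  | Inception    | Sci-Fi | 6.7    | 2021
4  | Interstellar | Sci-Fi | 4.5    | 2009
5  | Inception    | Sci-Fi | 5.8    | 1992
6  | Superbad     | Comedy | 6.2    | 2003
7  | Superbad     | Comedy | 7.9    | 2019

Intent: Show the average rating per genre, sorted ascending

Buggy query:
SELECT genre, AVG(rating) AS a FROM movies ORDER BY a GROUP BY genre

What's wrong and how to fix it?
Bug: GROUP BY must precede ORDER BY

Fix: Reorder: SELECT … FROM … GROUP BY … ORDER BY …

Corrected query:
SELECT genre, AVG(rating) AS a FROM movies GROUP BY genre ORDER BY a

Result:
genre  | a    
-------+------
Sci-Fi | 5.425
Comedy | 6.3  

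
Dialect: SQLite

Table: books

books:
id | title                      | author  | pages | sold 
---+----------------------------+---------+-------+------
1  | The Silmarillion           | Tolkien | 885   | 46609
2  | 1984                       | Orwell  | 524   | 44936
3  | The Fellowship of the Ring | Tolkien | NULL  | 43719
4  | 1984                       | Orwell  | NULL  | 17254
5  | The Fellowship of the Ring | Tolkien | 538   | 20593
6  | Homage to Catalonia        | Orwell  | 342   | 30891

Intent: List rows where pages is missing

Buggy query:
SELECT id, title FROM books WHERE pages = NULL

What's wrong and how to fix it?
Bug: Comparing to NULL with '=' never matches; NULL = NULL is unknown, not true

Fix: Use IS NULL to test for NULL

Corrected query:
SELECT id, title FROM books WHERE pages IS NULL

Result:
id | title                     
---+---------------------------
3  | The Fellowship of the Ring
4  | 1984                      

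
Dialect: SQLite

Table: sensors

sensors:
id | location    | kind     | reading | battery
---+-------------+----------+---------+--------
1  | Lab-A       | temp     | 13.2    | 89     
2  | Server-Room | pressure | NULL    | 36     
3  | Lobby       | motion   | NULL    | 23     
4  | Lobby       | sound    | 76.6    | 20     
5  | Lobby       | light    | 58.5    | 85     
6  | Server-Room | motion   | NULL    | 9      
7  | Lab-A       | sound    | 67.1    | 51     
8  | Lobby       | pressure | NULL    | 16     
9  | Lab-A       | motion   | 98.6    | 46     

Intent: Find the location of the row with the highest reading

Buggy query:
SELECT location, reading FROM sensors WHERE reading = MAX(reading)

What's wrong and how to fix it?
Bug: WHERE is evaluated per row; an aggregate over the whole table isn't defined there

Fix: Use a subquery: WHERE reading = (SELECT MAX(reading) FROM sensors)

Corrected query:
SELECT location, reading FROM sensors WHERE reading = (SELECT MAX(reading) FROM sensors)

Result:
location | reading
---------+--------
Lab-A    | 98.6   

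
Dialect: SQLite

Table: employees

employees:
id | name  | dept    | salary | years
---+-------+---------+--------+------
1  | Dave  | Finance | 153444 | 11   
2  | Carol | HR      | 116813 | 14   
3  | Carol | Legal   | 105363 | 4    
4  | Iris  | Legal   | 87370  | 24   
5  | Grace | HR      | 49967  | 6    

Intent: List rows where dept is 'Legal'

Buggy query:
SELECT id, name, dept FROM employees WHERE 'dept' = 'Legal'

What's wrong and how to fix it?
Bug: Single quotes denote string literals in SQL; the column name is being compared as a constant string

Fix: Remove the quotes around the column name (or use double quotes for an identifier)

Corrected query:
SELECT id, name, dept FROM employees WHERE dept = 'Legal'

Result:
id | name  | dept 
---+-------+------
3  | Carol | Legal
4  | Iris  | Legal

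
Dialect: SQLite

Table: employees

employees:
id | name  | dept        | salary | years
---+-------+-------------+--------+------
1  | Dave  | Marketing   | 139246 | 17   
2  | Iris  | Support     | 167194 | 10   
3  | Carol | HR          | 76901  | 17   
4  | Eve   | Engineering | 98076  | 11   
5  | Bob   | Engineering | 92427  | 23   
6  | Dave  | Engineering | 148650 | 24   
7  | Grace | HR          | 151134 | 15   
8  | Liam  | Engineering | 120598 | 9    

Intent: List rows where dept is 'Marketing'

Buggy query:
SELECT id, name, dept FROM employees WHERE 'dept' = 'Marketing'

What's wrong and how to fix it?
Bug: 'dept' in single quotes is a string literal, not the column; the comparison is literal-vs-literal and never true

Fix: Reference the column as dept without single quotes

Corrected query:
SELECT id, name, dept FROM employees WHERE dept = 'Marketing'

Result:
id | name | dept     
---+------+----------
1  | Dave | Marketing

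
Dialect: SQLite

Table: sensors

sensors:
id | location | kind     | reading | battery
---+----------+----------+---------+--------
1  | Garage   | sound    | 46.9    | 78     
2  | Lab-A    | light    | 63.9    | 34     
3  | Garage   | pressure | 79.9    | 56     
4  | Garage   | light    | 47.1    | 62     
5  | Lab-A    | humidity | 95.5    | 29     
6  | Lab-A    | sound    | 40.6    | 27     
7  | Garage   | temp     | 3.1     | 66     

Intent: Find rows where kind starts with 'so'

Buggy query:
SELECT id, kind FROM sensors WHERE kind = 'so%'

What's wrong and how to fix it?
Bug: Wildcards only work with LIKE; '=' treats '%' as a literal character

Fix: Replace '=' with LIKE so 'so%' is treated as a pattern

Corrected query:
SELECT id, kind FROM sensors WHERE kind LIKE 'so%'

Result:
id | kind 
---+------
1  | sound
6  | sound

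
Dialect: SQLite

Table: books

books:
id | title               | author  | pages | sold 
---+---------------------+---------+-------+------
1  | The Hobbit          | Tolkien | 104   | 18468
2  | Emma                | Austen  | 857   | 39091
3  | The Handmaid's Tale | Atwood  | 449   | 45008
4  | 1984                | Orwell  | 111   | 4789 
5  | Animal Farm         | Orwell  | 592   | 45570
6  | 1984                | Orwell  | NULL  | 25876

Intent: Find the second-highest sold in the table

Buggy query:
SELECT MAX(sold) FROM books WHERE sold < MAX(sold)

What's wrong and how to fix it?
Bug: MAX(sold) on the right of the comparison is an aggregate-in-WHERE error

Fix: Compute the overall MAX in a subquery, then take MAX of rows below it

Corrected query:
SELECT MAX(sold) FROM books WHERE sold < (SELECT MAX(sold) FROM books)

Result:
MAX(sold)
---------
45008    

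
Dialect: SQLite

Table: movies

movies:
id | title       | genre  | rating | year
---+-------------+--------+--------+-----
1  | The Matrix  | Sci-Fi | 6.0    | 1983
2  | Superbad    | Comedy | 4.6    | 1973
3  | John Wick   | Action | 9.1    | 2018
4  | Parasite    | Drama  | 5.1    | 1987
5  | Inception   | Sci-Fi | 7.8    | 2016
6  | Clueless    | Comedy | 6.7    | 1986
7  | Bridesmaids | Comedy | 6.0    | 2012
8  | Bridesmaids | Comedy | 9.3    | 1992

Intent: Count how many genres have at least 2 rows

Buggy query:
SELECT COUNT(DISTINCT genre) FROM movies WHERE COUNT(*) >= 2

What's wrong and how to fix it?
Bug: COUNT(*) cannot appear in WHERE; the per-group count doesn't exist yet

Fix: Group first with HAVING COUNT(*) >= 2, then COUNT the resulting groups

Corrected query:
SELECT COUNT(*) FROM (SELECT genre FROM movies GROUP BY genre HAVING COUNT(*) >= 2)

Result:
COUNT(*)
--------
2       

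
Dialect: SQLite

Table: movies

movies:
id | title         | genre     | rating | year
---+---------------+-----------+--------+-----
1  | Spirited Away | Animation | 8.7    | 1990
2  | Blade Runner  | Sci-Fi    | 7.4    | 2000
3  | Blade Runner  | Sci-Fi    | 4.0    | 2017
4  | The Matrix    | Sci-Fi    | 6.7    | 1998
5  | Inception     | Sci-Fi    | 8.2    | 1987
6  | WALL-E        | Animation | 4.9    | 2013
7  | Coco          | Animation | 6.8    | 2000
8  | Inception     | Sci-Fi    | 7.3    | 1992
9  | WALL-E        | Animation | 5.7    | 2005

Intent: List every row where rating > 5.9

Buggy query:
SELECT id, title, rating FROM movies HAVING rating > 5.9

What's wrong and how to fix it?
Bug: HAVING filters the output of aggregation, but this query has no GROUP BY and no aggregate functions, so SQLite rejects it (HAVING clause on a non-aggregate query); the condition here is per row

Fix: Replace HAVING with WHERE since the condition applies to individual rows

Corrected query:
SELECT id, title, rating FROM movies WHERE rating > 5.9

Result:
id | title         | rating
---+---------------+-------
1  | Spirited Away | 8.7   
2  | Blade Runner  | 7.4   
4  | The Matrix    | 6.7   
5  | Inception     | 8.2   
7  | Coco          | 6.8   
8  | Inception     | 7.3   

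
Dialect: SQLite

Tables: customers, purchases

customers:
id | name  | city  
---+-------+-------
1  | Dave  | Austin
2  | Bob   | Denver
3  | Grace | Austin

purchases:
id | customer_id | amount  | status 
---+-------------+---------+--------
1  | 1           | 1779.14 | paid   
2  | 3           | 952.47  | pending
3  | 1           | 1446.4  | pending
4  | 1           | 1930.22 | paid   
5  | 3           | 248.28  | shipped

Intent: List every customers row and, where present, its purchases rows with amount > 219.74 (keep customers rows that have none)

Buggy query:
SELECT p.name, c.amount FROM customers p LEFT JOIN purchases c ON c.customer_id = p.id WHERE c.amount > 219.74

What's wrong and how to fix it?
Bug: A WHERE condition on the right-hand table after LEFT JOIN drops unmatched parents

Fix: Put 'c.amount > 219.74' in the JOIN's ON clause instead of WHERE

Corrected query:
SELECT p.name, c.amount FROM customers p LEFT JOIN purchases c ON c.customer_id = p.id AND c.amount > 219.74

Result:
name  | amount 
------+--------
Dave  | 1446.4 
Dave  | 1779.14
Dave  | 1930.22
Bob   | NULL   
Grace | 248.28 
Grace | 952.47 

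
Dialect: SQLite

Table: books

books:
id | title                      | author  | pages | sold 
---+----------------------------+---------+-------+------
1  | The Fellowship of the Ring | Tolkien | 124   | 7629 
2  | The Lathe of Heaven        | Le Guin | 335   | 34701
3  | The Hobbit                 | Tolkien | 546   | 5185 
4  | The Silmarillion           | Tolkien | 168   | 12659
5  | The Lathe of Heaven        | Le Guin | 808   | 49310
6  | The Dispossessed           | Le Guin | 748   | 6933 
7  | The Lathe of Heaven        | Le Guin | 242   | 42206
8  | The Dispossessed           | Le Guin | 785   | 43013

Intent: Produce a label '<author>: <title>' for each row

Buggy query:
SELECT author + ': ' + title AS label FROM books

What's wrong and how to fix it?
Bug: SQLite uses || for string concatenation; + coerces text to numbers (yielding 0)

Fix: Use the || operator for string concatenation

Corrected query:
SELECT author || ': ' || title AS label FROM books

Result:
label                              
-----------------------------------
Tolkien: The Fellowship of the Ring
Le Guin: The Lathe of Heaven       
Tolkien: The Hobbit                
Tolkien: The Silmarillion          
Le Guin: The Lathe of Heaven       
Le Guin: The Dispossessed          
Le Guin: The Lathe of Heaven       
Le Guin: The Dispossessed          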